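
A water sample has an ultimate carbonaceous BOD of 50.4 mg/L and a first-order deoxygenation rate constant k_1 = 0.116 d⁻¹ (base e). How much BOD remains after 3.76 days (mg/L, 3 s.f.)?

L_t = L₀ e^(−k_1 t) = 50.4 × e^(−0.116×3.76) = 50.4 × 0.6465 = 32.58 mg/L.

L ≈ 32.6 mg/L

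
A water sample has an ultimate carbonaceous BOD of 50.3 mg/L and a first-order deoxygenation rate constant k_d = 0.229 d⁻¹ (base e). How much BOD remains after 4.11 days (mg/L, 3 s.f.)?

L ≈ 19.6 mg/L

L_t = L₀ e^(−k_d t) = 50.3 × e^(−0.229×4.11) = 50.3 × 0.3902 = 19.63 mg/L.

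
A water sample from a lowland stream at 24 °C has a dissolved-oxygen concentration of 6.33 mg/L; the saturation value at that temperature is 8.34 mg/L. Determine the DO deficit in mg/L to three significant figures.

D = C_s − C = 8.34 − 6.33 = 2.01 mg/L.

D ≈ 2.01 mg/L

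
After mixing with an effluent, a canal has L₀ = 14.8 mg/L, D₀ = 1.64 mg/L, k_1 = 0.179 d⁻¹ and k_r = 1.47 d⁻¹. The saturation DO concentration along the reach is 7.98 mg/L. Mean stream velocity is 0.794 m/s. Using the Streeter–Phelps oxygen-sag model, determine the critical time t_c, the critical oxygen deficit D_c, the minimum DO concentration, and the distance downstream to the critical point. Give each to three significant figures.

t_c ≈ 0.387 d; D_c ≈ 1.68 mg/L; min DO ≈ 6.30 mg/L; x_c ≈ 26.6 km

With k_r/k_1 = 8.212 and 1 − D₀(k_r−k_1)/(k_1 L₀) = 0.2008,
t_c = ln(8.212 × 0.2008) / (1.47 − 0.179) = ln(1.649) / 1.291 = 0.5002/1.291 = 0.3874 d.
L(t_c) = L₀ e^(−k_1 t_c) = 14.8 × 0.9330 = 13.81 mg/L, and at the critical point k_r D_c = k_1 L, so D_c = (0.179/1.47) × 13.81 = 1.681 mg/L.
Minimum DO = C_s − D_c = 7.98 − 1.681 = 6.299 mg/L.
x_c = v t_c = 0.794 m/s × 0.3874 d × 86400 s/d = 26580 m ≈ 26.6 km.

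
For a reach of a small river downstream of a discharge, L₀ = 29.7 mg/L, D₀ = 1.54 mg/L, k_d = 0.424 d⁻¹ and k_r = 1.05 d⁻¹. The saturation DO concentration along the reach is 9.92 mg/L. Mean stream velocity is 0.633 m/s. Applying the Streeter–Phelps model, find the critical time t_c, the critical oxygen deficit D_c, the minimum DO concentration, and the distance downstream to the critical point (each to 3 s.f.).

At the critical point dD/dt = 0, so k_d L₀ e^(−k_d t) = k_r D. Substituting D(t) from the Streeter–Phelps equation and solving for t gives
t_c = ln[(k_r/k_d)(1 − D₀(k_r−k_d)/(k_d L₀))] / (k_r−k_d).
Here k_r−k_d = 0.6260 d⁻¹ and 1 − D₀(k_r−k_d)/(k_d L₀) = 1 − 1.54×0.6260/(0.424×29.7) = 0.9234, so
t_c = ln(2.476 × 0.9234) / 0.6260 = 0.8272 / 0.6260 = 1.321 d.
D_c = (k_d/k_r) L₀ e^(−k_d t_c) = (0.424/1.05) × 29.7 × e^(−0.424×1.321) = 0.4038 × 29.7 × 0.5711 = 6.849 mg/L.
Minimum DO = C_s − D_c = 9.92 − 6.849 = 3.071 mg/L.
x_c = v t_c = 0.633 m/s × 1.321 d × 86400 s/d = 72270 m ≈ 72.3 km.

t_c ≈ 1.32 d; D_c ≈ 6.85 mg/L; min DO ≈ 3.07 mg/L; x_c ≈ 72.3 km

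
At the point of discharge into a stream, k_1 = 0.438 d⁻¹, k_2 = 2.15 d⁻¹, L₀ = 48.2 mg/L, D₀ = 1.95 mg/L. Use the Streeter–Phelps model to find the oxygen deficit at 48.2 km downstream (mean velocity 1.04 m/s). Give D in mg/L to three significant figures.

Travel time t = x/v = 48.2 km / (1.04 m/s) = 48200 m / 1.04 m/s = 46350 s = 0.5364 d.
k_1 L₀/(k_2−k_1) = 0.438×48.2/(2.15−0.438) = 21.11/1.712 = 12.33 mg/L.
e^(−k_1 t) = e^(−0.438×0.5364) = 0.7906; e^(−k_2 t) = e^(−2.15×0.5364) = 0.3156.
D = 12.33 × (0.7906 − 0.3156) + 1.95 × 0.3156 = 5.858 + 0.6154 = 6.473 mg/L.

D ≈ 6.47 mg/L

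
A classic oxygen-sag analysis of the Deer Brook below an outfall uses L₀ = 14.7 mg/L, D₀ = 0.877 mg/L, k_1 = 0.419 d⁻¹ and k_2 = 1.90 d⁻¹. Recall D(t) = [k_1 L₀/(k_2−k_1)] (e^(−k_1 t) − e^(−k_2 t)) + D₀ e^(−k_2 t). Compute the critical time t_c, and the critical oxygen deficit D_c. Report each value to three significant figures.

t_c ≈ 0.861 d; D_c ≈ 2.26 mg/L

t_c = [1/(k_2−k_1)] ln[(k_2/k_1)(1 − D₀(k_2−k_1)/(k_1 L₀))]
= [1/(1.90−0.419)] ln[(1.90/0.419)(1 − 0.877×1.481/(0.419×14.7))]
= (1/1.481) ln[4.535 × 0.7891] = 0.6752 × ln(3.578) = 0.6752 × 1.275 = 0.8608 d.
D_c = (k_1/k_2) L₀ e^(−k_1 t_c) = (0.419/1.90) × 14.7 × e^(−0.419×0.8608) = 0.2205 × 14.7 × 0.6972 = 2.260 mg/L.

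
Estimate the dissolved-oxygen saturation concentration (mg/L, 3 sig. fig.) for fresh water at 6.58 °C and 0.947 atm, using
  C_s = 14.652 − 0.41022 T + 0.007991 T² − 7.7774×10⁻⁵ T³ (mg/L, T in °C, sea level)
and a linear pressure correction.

At sea level: C_s = 14.652 − 0.41022×6.58 + 0.007991×6.58² − 7.7774×10⁻⁵×6.58³ = 12.28 mg/L.
Pressure correction: C_s' = 12.28 × 0.947 = 11.63 mg/L.

C_s ≈ 11.6 mg/L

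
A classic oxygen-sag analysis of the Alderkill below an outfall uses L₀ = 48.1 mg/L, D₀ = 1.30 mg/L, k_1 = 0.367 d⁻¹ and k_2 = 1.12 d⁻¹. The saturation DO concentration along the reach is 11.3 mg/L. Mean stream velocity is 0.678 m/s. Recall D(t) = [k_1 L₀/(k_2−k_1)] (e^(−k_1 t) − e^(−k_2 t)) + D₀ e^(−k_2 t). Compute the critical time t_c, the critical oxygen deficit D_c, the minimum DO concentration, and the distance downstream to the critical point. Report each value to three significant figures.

With k_2/k_1 = 3.052 and 1 − D₀(k_2−k_1)/(k_1 L₀) = 0.9445,
t_c = ln(3.052 × 0.9445) / (1.12 − 0.367) = ln(2.883) / 0.7530 = 1.059/0.7530 = 1.406 d.
D_c = (k_1/k_2) L₀ e^(−k_1 t_c) = (0.367/1.12) × 48.1 × e^(−0.367×1.406) = 0.3277 × 48.1 × 0.5969 = 9.408 mg/L.
Minimum DO = C_s − D_c = 11.3 − 9.408 = 1.892 mg/L.
x_c = v t_c = 0.678 m/s × 1.406 d × 86400 s/d = 82360 m ≈ 82.4 km.

t_c ≈ 1.41 d; D_c ≈ 9.41 mg/L; min DO ≈ 1.89 mg/L; x_c ≈ 82.4 km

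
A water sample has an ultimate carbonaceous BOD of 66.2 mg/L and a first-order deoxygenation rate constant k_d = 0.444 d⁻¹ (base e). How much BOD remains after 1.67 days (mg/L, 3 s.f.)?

L_t = L₀ e^(−k_d t) = 66.2 × e^(−0.444×1.67) = 66.2 × 0.4764 = 31.54 mg/L.

L ≈ 31.5 mg/L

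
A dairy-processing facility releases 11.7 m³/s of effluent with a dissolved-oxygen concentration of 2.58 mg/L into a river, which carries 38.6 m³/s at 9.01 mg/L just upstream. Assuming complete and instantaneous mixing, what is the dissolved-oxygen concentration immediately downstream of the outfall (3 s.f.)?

Flow-weighted mixing: C = (Q_r C_r + Q_w C_w)/(Q_r + Q_w)
= (38.6×9.01 + 11.7×2.58)/(38.6 + 11.7) = 378.0/50.30 = 7.514 mg/L.

7.51 mg/L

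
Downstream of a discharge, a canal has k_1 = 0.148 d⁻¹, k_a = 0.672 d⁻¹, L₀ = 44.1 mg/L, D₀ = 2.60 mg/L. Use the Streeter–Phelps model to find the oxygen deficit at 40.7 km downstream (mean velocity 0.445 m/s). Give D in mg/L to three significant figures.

D ≈ 5.81 mg/L

Travel time t = x/v = 40.7 km / (0.445 m/s) = 40700 m / 0.445 m/s = 91460 s = 1.059 d.
k_1 L₀/(k_a−k_1) = 0.148×44.1/(0.672−0.148) = 6.527/0.5240 = 12.46 mg/L.
e^(−k_1 t) = e^(−0.148×1.059) = 0.8550; e^(−k_a t) = e^(−0.672×1.059) = 0.4910.
D = 12.46 × (0.8550 − 0.4910) + 2.60 × 0.4910 = 4.534 + 1.277 = 5.811 mg/L.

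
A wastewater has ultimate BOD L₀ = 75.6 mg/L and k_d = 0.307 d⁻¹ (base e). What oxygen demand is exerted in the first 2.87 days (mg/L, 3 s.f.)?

y_t = L₀(1 − e^(−k_d t)) = 75.6 × (1 − e^(−0.307×2.87))
= 75.6 × (1 − 0.4143) = 75.6 × 0.5857 = 44.28 mg/L.

y ≈ 44.3 mg/L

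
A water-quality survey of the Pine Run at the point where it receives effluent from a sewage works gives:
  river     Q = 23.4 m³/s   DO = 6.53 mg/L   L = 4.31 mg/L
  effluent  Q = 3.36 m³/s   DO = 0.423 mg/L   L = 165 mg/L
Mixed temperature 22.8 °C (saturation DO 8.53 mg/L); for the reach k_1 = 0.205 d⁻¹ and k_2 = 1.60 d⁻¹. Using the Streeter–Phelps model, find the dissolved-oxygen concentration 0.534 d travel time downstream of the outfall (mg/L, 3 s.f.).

Mixed DO = (23.4×6.53 + 3.36×0.423)/(23.4+3.36) = 154.2/26.76 = 5.763 mg/L.
Mixed L₀ = (23.4×4.31 + 3.36×165)/(26.76) = 655.3/26.76 = 24.49 mg/L.
Initial deficit D₀ = C_s − DO₀ = 8.53 − 5.763 = 2.767 mg/L.
D(0.534) = [0.205×24.49/(1.60−0.205)](e^(−0.205×0.534) − e^(−1.60×0.534)) + 2.767 e^(−1.60×0.534)
= 3.598 × (0.8963 − 0.4255) + 2.767 × 0.4255 = 2.871 mg/L.
DO = 8.53 − 2.871 = 5.659 mg/L.

DO ≈ 5.66 mg/L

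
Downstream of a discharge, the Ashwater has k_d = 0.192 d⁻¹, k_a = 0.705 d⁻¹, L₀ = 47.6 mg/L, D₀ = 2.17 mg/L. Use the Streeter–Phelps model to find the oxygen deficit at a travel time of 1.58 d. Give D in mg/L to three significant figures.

k_d L₀/(k_a−k_d) = 0.192×47.6/(0.705−0.192) = 9.139/0.5130 = 17.82 mg/L.
e^(−k_d t) = e^(−0.192×1.580) = 0.7383; e^(−k_a t) = e^(−0.705×1.580) = 0.3283.
D = 17.82 × (0.7383 − 0.3283) + 2.17 × 0.3283 = 7.305 + 0.7124 = 8.018 mg/L.

D ≈ 8.02 mg/L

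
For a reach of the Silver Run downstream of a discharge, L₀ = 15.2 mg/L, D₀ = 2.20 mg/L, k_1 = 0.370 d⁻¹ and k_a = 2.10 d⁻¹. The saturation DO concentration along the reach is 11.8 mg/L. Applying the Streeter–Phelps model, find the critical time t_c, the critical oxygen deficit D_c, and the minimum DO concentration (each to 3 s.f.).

t_c = [1/(k_a−k_1)] ln[(k_a/k_1)(1 − D₀(k_a−k_1)/(k_1 L₀))]
= [1/(2.10−0.370)] ln[(2.10/0.370)(1 − 2.20×1.730/(0.370×15.2))]
= (1/1.730) ln[5.676 × 0.3233] = 0.5780 × ln(1.835) = 0.5780 × 0.6069 = 0.3508 d.
L(t_c) = L₀ e^(−k_1 t_c) = 15.2 × 0.8783 = 13.35 mg/L, and at the critical point k_a D_c = k_1 L, so D_c = (0.370/2.10) × 13.35 = 2.352 mg/L.
Minimum DO = C_s − D_c = 11.8 − 2.352 = 9.448 mg/L.

t_c ≈ 0.351 d; D_c ≈ 2.35 mg/L; min DO ≈ 9.45 mg/L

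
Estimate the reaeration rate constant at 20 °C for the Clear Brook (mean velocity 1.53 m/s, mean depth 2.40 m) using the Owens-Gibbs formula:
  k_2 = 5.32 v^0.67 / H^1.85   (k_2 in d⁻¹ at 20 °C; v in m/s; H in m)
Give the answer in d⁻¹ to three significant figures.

k_2 ≈ 1.40 d⁻¹

k_2 = 5.32 × 1.53^0.67 / 2.40^1.85 = 5.32 × 1.330 / 5.051 = 1.400 d⁻¹.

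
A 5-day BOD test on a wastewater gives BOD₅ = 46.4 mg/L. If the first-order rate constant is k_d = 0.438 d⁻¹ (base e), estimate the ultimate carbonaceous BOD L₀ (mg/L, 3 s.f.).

L₀ ≈ 52.2 mg/L

BOD₅ = L₀(1 − e^(−5k_d)) ⇒ L₀ = BOD₅ / (1 − e^(−5×0.438))
= 46.4 / (1 − 0.1119) = 46.4 / 0.8881 = 52.25 mg/L.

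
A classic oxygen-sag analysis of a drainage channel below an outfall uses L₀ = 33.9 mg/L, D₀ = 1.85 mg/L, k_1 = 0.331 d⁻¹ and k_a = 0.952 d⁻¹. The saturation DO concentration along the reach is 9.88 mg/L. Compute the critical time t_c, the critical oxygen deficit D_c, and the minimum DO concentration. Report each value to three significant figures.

With k_a/k_1 = 2.876 and 1 − D₀(k_a−k_1)/(k_1 L₀) = 0.8976,
t_c = ln(2.876 × 0.8976) / (0.952 − 0.331) = ln(2.582) / 0.6210 = 0.9484/0.6210 = 1.527 d.
L(t_c) = L₀ e^(−k_1 t_c) = 33.9 × 0.6032 = 20.45 mg/L, and at the critical point k_a D_c = k_1 L, so D_c = (0.331/0.952) × 20.45 = 7.110 mg/L.
Minimum DO = C_s − D_c = 9.88 − 7.110 = 2.770 mg/L.

t_c ≈ 1.53 d; D_c ≈ 7.11 mg/L; min DO ≈ 2.77 mg/L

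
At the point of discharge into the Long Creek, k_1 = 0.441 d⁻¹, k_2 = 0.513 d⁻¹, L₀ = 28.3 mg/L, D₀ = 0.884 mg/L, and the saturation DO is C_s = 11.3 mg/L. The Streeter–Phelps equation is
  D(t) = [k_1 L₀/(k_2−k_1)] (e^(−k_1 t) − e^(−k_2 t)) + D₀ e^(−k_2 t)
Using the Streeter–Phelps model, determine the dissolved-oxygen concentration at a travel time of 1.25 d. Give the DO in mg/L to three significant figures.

DO ≈ 2.24 mg/L

k_1 L₀/(k_2−k_1) = 0.441×28.3/(0.513−0.441) = 12.48/0.07200 = 173.3 mg/L.
e^(−k_1 t) = e^(−0.441×1.250) = 0.5762; e^(−k_2 t) = e^(−0.513×1.250) = 0.5266.
D = 173.3 × (0.5762 − 0.5266) + 0.884 × 0.5266 = 8.597 + 0.4655 = 9.062 mg/L.
DO = C_s − D = 11.3 − 9.062 = 2.238 mg/L.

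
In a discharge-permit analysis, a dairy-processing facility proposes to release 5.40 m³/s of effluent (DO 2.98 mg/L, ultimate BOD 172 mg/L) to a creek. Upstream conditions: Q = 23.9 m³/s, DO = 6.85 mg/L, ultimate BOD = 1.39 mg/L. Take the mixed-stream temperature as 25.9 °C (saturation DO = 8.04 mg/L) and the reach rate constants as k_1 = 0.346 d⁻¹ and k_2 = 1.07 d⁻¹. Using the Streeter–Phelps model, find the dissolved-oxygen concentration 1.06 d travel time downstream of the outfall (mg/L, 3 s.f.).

Mixed DO = (23.9×6.85 + 5.40×2.98)/(23.9+5.40) = 179.8/29.30 = 6.137 mg/L.
Mixed L₀ = (23.9×1.39 + 5.40×172)/(29.30) = 962.0/29.30 = 32.83 mg/L.
Initial deficit D₀ = C_s − DO₀ = 8.04 − 6.137 = 1.903 mg/L.
D(1.06) = [0.346×32.83/(1.07−0.346)](e^(−0.346×1.06) − e^(−1.07×1.06)) + 1.903 e^(−1.07×1.06)
= 15.69 × (0.6930 − 0.3217) + 1.903 × 0.3217 = 6.438 mg/L.
DO = 8.04 − 6.438 = 1.602 mg/L.

DO ≈ 1.60 mg/L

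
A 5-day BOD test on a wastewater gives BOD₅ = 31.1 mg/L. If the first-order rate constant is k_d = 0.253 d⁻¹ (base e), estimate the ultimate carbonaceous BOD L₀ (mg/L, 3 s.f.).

BOD₅ = L₀(1 − e^(−5k_d)) ⇒ L₀ = BOD₅ / (1 − e^(−5×0.253))
= 31.1 / (1 − 0.2822) = 31.1 / 0.7178 = 43.33 mg/L.

L₀ ≈ 43.3 mg/L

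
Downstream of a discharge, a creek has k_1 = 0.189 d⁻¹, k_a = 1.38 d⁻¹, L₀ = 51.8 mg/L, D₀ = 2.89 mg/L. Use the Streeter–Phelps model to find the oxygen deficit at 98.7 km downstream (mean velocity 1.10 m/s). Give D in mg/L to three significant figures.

D ≈ 5.48 mg/L

Travel time t = x/v = 98.7 km / (1.10 m/s) = 98700 m / 1.10 m/s = 89730 s = 1.039 d.
k_1 L₀/(k_a−k_1) = 0.189×51.8/(1.38−0.189) = 9.790/1.191 = 8.220 mg/L.
e^(−k_1 t) = e^(−0.189×1.039) = 0.8218; e^(−k_a t) = e^(−1.38×1.039) = 0.2386.
D = 8.220 × (0.8218 − 0.2386) + 2.89 × 0.2386 = 4.794 + 0.6894 = 5.484 mg/L.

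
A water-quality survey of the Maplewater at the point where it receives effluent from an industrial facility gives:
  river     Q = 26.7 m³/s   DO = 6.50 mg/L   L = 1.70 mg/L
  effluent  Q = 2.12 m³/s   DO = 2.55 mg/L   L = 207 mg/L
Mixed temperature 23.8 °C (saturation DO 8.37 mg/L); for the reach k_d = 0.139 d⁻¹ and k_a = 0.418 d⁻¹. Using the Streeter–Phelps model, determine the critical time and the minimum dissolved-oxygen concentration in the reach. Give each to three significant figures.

Mixed DO = (26.7×6.50 + 2.12×2.55)/(26.7+2.12) = 179.0/28.82 = 6.209 mg/L.
Mixed L₀ = (26.7×1.70 + 2.12×207)/(28.82) = 484.2/28.82 = 16.80 mg/L.
Initial deficit D₀ = C_s − DO₀ = 8.37 − 6.209 = 2.161 mg/L.
t_c = (1/0.2790) ln[(0.418/0.139)(1 − 2.161×0.2790/(0.139×16.80))] = 3.584 × ln(2.231) = 2.876 d.
D_c = (0.139/0.418) × 16.80 × e^(−0.139×2.876) = 0.3325 × 16.80 × 0.6705 = 3.746 mg/L.
Minimum DO = 8.37 − 3.746 = 4.624 mg/L.

t_c ≈ 2.88 d; minimum DO ≈ 4.62 mg/L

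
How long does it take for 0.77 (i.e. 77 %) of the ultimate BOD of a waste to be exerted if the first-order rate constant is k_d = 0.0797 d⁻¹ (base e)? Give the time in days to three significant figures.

y/L₀ = 1 − e^(−k_d t) = 0.77 ⇒ e^(−k_d t) = 0.230
t = −ln(0.230) / 0.0797 = 1.470 / 0.0797 = 18.44 d.

t ≈ 18.4 d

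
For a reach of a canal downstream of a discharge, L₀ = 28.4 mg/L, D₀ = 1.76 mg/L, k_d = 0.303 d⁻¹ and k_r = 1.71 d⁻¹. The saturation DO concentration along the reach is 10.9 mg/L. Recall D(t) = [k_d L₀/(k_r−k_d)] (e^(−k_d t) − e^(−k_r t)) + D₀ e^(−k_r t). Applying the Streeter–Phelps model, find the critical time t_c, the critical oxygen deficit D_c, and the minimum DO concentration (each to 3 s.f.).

t_c = [1/(k_r−k_d)] ln[(k_r/k_d)(1 − D₀(k_r−k_d)/(k_d L₀))]
= [1/(1.71−0.303)] ln[(1.71/0.303)(1 − 1.76×1.407/(0.303×28.4))]
= (1/1.407) ln[5.644 × 0.7122] = 0.7107 × ln(4.020) = 0.7107 × 1.391 = 0.9887 d.
D_c = (k_d/k_r) L₀ e^(−k_d t_c) = (0.303/1.71) × 28.4 × e^(−0.303×0.9887) = 0.1772 × 28.4 × 0.7411 = 3.730 mg/L.
Minimum DO = C_s − D_c = 10.9 − 3.730 = 7.170 mg/L.

t_c ≈ 0.989 d; D_c ≈ 3.73 mg/L; min DO ≈ 7.17 mg/L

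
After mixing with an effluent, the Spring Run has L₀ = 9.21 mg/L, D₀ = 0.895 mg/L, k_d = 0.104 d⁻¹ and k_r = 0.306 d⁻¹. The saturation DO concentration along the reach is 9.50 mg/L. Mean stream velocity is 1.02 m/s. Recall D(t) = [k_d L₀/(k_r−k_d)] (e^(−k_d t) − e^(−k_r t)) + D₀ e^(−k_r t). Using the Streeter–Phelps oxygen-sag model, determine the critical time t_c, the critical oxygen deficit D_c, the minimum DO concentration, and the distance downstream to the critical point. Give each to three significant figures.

t_c ≈ 4.31 d; D_c ≈ 2.00 mg/L; min DO ≈ 7.50 mg/L; x_c ≈ 380 km

With k_r/k_d = 2.942 and 1 − D₀(k_r−k_d)/(k_d L₀) = 0.8113,
t_c = ln(2.942 × 0.8113) / (0.306 − 0.104) = ln(2.387) / 0.2020 = 0.8700/0.2020 = 4.307 d.
D_c = (k_d/k_r) L₀ e^(−k_d t_c) = (0.104/0.306) × 9.21 × e^(−0.104×4.307) = 0.3399 × 9.21 × 0.6389 = 2.000 mg/L.
Minimum DO = C_s − D_c = 9.50 − 2.000 = 7.500 mg/L.
x_c = v t_c = 1.02 m/s × 4.307 d × 86400 s/d = 379600 m ≈ 380 km.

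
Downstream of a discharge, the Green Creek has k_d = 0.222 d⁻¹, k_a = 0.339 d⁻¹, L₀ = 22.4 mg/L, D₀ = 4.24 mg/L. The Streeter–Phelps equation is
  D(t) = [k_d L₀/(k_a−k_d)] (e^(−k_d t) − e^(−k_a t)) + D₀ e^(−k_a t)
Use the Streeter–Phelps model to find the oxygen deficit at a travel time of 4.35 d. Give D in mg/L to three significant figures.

D ≈ 7.42 mg/L

k_d L₀/(k_a−k_d) = 0.222×22.4/(0.339−0.222) = 4.973/0.1170 = 42.50 mg/L.
e^(−k_d t) = e^(−0.222×4.350) = 0.3807; e^(−k_a t) = e^(−0.339×4.350) = 0.2289.
D = 42.50 × (0.3807 − 0.2289) + 4.24 × 0.2289 = 6.454 + 0.9704 = 7.425 mg/L.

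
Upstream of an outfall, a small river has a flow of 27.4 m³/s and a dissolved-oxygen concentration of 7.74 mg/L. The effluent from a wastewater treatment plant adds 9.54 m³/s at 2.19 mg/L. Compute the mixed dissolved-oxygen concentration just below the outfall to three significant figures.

6.31 mg/L

Flow-weighted mixing: C = (Q_r C_r + Q_w C_w)/(Q_r + Q_w)
= (27.4×7.74 + 9.54×2.19)/(27.4 + 9.54) = 233.0/36.94 = 6.307 mg/L.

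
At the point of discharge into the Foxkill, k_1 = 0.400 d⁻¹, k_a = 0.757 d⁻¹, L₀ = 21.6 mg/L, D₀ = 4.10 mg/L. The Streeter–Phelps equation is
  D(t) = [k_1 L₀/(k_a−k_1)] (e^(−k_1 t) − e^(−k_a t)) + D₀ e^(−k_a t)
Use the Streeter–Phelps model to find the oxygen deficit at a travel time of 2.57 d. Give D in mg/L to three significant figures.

D ≈ 5.78 mg/L

k_1 L₀/(k_a−k_1) = 0.400×21.6/(0.757−0.400) = 8.640/0.3570 = 24.20 mg/L.
e^(−k_1 t) = e^(−0.400×2.570) = 0.3577; e^(−k_a t) = e^(−0.757×2.570) = 0.1429.
D = 24.20 × (0.3577 − 0.1429) + 4.10 × 0.1429 = 5.199 + 0.5860 = 5.785 mg/L.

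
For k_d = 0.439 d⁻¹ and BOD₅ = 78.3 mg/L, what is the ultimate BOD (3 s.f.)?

L₀ ≈ 88.1 mg/L

BOD₅ = L₀(1 − e^(−5k_d)) ⇒ L₀ = BOD₅ / (1 − e^(−5×0.439))
= 78.3 / (1 − 0.1114) = 78.3 / 0.8886 = 88.11 mg/L.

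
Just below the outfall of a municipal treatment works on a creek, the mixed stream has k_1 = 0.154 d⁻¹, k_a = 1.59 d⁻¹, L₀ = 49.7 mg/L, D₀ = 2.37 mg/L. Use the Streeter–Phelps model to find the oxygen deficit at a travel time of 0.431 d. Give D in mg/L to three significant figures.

D ≈ 3.50 mg/L

k_1 L₀/(k_a−k_1) = 0.154×49.7/(1.59−0.154) = 7.654/1.436 = 5.330 mg/L.
e^(−k_1 t) = e^(−0.154×0.4310) = 0.9358; e^(−k_a t) = e^(−1.59×0.4310) = 0.5039.
D = 5.330 × (0.9358 − 0.5039) + 2.37 × 0.5039 = 2.302 + 1.194 = 3.496 mg/L.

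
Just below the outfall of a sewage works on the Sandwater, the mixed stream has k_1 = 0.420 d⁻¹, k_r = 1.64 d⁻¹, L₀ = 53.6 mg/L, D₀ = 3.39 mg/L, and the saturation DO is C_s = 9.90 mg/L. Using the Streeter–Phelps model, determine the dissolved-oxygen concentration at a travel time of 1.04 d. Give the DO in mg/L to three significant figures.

k_1 L₀/(k_r−k_1) = 0.420×53.6/(1.64−0.420) = 22.51/1.220 = 18.45 mg/L.
e^(−k_1 t) = e^(−0.420×1.040) = 0.6461; e^(−k_r t) = e^(−1.64×1.040) = 0.1817.
D = 18.45 × (0.6461 − 0.1817) + 3.39 × 0.1817 = 8.570 + 0.6158 = 9.186 mg/L.
DO = C_s − D = 9.90 − 9.186 = 0.7142 mg/L.

DO ≈ 0.714 mg/L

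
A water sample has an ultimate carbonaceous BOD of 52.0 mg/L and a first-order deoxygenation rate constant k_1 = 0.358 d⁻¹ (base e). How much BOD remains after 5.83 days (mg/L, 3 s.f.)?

L ≈ 6.45 mg/L

L_t = L₀ e^(−k_1 t) = 52.0 × e^(−0.358×5.83) = 52.0 × 0.1240 = 6.450 mg/L.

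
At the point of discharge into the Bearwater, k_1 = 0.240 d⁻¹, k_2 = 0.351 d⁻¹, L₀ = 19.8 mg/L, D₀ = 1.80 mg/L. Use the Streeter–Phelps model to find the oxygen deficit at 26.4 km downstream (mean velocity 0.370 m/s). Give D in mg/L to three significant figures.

Travel time t = x/v = 26.4 km / (0.370 m/s) = 26400 m / 0.370 m/s = 71350 s = 0.8258 d.
k_1 L₀/(k_2−k_1) = 0.240×19.8/(0.351−0.240) = 4.752/0.1110 = 42.81 mg/L.
e^(−k_1 t) = e^(−0.240×0.8258) = 0.8202; e^(−k_2 t) = e^(−0.351×0.8258) = 0.7484.
D = 42.81 × (0.8202 − 0.7484) + 1.80 × 0.7484 = 3.076 + 1.347 = 4.423 mg/L.

D ≈ 4.42 mg/L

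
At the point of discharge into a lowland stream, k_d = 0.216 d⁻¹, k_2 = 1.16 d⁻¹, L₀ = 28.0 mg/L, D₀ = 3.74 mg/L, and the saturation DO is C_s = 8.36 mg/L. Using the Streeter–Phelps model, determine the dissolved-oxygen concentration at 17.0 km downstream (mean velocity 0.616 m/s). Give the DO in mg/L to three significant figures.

DO ≈ 4.22 mg/L

Travel time t = x/v = 17.0 km / (0.616 m/s) = 17000 m / 0.616 m/s = 27600 s = 0.3194 d.
k_d L₀/(k_2−k_d) = 0.216×28.0/(1.16−0.216) = 6.048/0.9440 = 6.407 mg/L.
e^(−k_d t) = e^(−0.216×0.3194) = 0.9333; e^(−k_2 t) = e^(−1.16×0.3194) = 0.6904.
D = 6.407 × (0.9333 − 0.6904) + 3.74 × 0.6904 = 1.557 + 2.582 = 4.139 mg/L.
DO = C_s − D = 8.36 − 4.139 = 4.221 mg/L.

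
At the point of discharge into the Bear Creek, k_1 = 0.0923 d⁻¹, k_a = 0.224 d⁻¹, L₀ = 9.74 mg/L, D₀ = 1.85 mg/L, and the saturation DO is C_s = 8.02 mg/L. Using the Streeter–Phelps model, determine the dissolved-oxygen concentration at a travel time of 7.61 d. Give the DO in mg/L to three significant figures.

DO ≈ 5.54 mg/L

k_1 L₀/(k_a−k_1) = 0.0923×9.74/(0.224−0.0923) = 0.8990/0.1317 = 6.826 mg/L.
e^(−k_1 t) = e^(−0.0923×7.610) = 0.4954; e^(−k_a t) = e^(−0.224×7.610) = 0.1818.
D = 6.826 × (0.4954 − 0.1818) + 1.85 × 0.1818 = 2.140 + 0.3364 = 2.477 mg/L.
DO = C_s − D = 8.02 − 2.477 = 5.543 mg/L.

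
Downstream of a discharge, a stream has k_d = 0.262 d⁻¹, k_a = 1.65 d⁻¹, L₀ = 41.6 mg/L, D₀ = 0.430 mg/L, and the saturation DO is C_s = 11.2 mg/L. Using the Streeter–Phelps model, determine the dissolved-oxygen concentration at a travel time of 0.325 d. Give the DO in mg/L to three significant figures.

k_d L₀/(k_a−k_d) = 0.262×41.6/(1.65−0.262) = 10.90/1.388 = 7.852 mg/L.
e^(−k_d t) = e^(−0.262×0.3250) = 0.9184; e^(−k_a t) = e^(−1.65×0.3250) = 0.5849.
D = 7.852 × (0.9184 − 0.5849) + 0.430 × 0.5849 = 2.618 + 0.2515 = 2.870 mg/L.
DO = C_s − D = 11.2 − 2.870 = 8.330 mg/L.

DO ≈ 8.33 mg/L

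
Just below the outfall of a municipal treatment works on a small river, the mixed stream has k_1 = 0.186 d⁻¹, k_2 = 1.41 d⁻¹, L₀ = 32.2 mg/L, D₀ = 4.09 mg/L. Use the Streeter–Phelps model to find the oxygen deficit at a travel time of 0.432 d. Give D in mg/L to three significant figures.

k_1 L₀/(k_2−k_1) = 0.186×32.2/(1.41−0.186) = 5.989/1.224 = 4.893 mg/L.
e^(−k_1 t) = e^(−0.186×0.4320) = 0.9228; e^(−k_2 t) = e^(−1.41×0.4320) = 0.5438.
D = 4.893 × (0.9228 − 0.5438) + 4.09 × 0.5438 = 1.854 + 2.224 = 4.079 mg/L.

D ≈ 4.08 mg/L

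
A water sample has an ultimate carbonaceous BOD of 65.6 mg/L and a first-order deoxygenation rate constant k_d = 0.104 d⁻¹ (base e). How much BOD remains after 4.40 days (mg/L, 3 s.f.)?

L ≈ 41.5 mg/L

L_t = L₀ e^(−k_d t) = 65.6 × e^(−0.104×4.40) = 65.6 × 0.6328 = 41.51 mg/L.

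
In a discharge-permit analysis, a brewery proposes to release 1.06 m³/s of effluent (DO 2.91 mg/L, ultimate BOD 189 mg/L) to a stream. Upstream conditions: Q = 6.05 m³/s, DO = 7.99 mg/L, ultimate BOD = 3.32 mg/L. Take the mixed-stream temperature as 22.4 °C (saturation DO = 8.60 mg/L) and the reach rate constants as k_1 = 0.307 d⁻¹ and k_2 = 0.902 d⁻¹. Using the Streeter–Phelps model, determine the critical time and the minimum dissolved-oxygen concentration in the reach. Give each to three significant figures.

Mixed DO = (6.05×7.99 + 1.06×2.91)/(6.05+1.06) = 51.42/7.110 = 7.233 mg/L.
Mixed L₀ = (6.05×3.32 + 1.06×189)/(7.110) = 220.4/7.110 = 31.00 mg/L.
Initial deficit D₀ = C_s − DO₀ = 8.60 − 7.233 = 1.367 mg/L.
t_c = (1/0.5950) ln[(0.902/0.307)(1 − 1.367×0.5950/(0.307×31.00))] = 1.681 × ln(2.687) = 1.661 d.
D_c = (0.307/0.902) × 31.00 × e^(−0.307×1.661) = 0.3404 × 31.00 × 0.6005 = 6.336 mg/L.
Minimum DO = 8.60 − 6.336 = 2.264 mg/L.

t_c ≈ 1.66 d; minimum DO ≈ 2.26 mg/L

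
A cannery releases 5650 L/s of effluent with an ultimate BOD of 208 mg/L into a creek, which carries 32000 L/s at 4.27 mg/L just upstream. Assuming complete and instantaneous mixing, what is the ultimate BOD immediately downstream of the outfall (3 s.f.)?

34.8 mg/L

Flow-weighted mixing: C = (Q_r C_r + Q_w C_w)/(Q_r + Q_w)
= (32000×4.27 + 5650×208)/(32000 + 5650) = 1.312×10^6/37650 = 34.84 mg/L.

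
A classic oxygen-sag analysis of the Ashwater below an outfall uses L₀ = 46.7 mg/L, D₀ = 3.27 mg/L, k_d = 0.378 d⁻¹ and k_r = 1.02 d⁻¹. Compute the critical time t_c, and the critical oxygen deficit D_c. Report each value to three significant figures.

t_c ≈ 1.35 d; D_c ≈ 10.4 mg/L

With k_r/k_d = 2.698 and 1 − D₀(k_r−k_d)/(k_d L₀) = 0.8811,
t_c = ln(2.698 × 0.8811) / (1.02 − 0.378) = ln(2.378) / 0.6420 = 0.8661/0.6420 = 1.349 d.
L(t_c) = L₀ e^(−k_d t_c) = 46.7 × 0.6005 = 28.05 mg/L, and at the critical point k_r D_c = k_d L, so D_c = (0.378/1.02) × 28.05 = 10.39 mg/L.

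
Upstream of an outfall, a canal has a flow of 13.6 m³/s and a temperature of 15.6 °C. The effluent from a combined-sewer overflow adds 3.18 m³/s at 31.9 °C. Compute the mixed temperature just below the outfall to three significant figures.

Flow-weighted mixing: C = (Q_r C_r + Q_w C_w)/(Q_r + Q_w)
= (13.6×15.6 + 3.18×31.9)/(13.6 + 3.18) = 313.6/16.78 = 18.69 °C.

18.7 °C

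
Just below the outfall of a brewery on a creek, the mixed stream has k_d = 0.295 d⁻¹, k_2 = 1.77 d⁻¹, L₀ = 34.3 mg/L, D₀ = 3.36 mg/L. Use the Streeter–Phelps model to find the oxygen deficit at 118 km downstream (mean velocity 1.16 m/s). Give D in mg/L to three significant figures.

Travel time t = x/v = 118 km / (1.16 m/s) = 118000 m / 1.16 m/s = 101700 s = 1.177 d.
k_d L₀/(k_2−k_d) = 0.295×34.3/(1.77−0.295) = 10.12/1.475 = 6.860 mg/L.
e^(−k_d t) = e^(−0.295×1.177) = 0.7066; e^(−k_2 t) = e^(−1.77×1.177) = 0.1244.
D = 6.860 × (0.7066 − 0.1244) + 3.36 × 0.1244 = 3.993 + 0.4181 = 4.412 mg/L.

D ≈ 4.41 mg/L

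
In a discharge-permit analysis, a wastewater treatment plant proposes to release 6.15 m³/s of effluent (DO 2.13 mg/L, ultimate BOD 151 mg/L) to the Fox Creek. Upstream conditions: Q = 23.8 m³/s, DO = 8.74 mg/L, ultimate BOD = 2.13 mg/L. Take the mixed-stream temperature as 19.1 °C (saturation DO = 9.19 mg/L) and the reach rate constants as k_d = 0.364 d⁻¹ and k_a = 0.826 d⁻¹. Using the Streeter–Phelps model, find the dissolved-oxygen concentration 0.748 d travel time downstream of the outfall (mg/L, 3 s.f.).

Mixed DO = (23.8×8.74 + 6.15×2.13)/(23.8+6.15) = 221.1/29.95 = 7.383 mg/L.
Mixed L₀ = (23.8×2.13 + 6.15×151)/(29.95) = 979.3/29.95 = 32.70 mg/L.
Initial deficit D₀ = C_s − DO₀ = 9.19 − 7.383 = 1.807 mg/L.
D(0.748) = [0.364×32.70/(0.826−0.364)](e^(−0.364×0.748) − e^(−0.826×0.748)) + 1.807 e^(−0.826×0.748)
= 25.76 × (0.7616 − 0.5391) + 1.807 × 0.5391 = 6.708 mg/L.
DO = 9.19 − 6.708 = 2.482 mg/L.

DO ≈ 2.48 mg/L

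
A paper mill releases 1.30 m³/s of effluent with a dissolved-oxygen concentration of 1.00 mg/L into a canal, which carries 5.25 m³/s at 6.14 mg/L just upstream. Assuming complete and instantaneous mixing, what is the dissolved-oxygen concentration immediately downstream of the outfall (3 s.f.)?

5.12 mg/L

Flow-weighted mixing: C = (Q_r C_r + Q_w C_w)/(Q_r + Q_w)
= (5.25×6.14 + 1.30×1.00)/(5.25 + 1.30) = 33.53/6.550 = 5.120 mg/L.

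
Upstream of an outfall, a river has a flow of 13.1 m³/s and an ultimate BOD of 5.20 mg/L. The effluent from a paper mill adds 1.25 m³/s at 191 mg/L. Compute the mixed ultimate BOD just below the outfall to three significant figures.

21.4 mg/L

Flow-weighted mixing: C = (Q_r C_r + Q_w C_w)/(Q_r + Q_w)
= (13.1×5.20 + 1.25×191)/(13.1 + 1.25) = 306.9/14.35 = 21.38 mg/L.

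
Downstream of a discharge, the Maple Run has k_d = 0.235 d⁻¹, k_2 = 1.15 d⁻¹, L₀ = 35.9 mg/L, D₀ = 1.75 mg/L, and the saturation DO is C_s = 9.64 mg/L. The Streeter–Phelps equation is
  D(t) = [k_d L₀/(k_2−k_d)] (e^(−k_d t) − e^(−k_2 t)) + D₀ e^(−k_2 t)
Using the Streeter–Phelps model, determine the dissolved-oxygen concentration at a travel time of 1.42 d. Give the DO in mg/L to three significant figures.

DO ≈ 4.50 mg/L

k_d L₀/(k_2−k_d) = 0.235×35.9/(1.15−0.235) = 8.436/0.9150 = 9.220 mg/L.
e^(−k_d t) = e^(−0.235×1.420) = 0.7163; e^(−k_2 t) = e^(−1.15×1.420) = 0.1953.
D = 9.220 × (0.7163 − 0.1953) + 1.75 × 0.1953 = 4.803 + 0.3418 = 5.145 mg/L.
DO = C_s − D = 9.64 − 5.145 = 4.495 mg/L.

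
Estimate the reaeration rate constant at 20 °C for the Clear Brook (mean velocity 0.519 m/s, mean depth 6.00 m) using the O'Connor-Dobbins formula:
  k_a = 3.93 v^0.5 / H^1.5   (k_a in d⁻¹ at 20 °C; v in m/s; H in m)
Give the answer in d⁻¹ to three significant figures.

k_a ≈ 0.193 d⁻¹

k_a = 3.93 × 0.519^0.5 / 6.00^1.5 = 3.93 × 0.7204 / 14.70 = 0.1926 d⁻¹.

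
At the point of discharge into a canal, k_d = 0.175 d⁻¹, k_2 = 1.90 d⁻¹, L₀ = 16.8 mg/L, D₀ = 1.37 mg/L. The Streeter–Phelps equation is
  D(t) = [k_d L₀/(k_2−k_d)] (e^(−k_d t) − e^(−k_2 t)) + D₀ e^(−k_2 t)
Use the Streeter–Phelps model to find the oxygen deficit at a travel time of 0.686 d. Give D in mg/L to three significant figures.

k_d L₀/(k_2−k_d) = 0.175×16.8/(1.90−0.175) = 2.940/1.725 = 1.704 mg/L.
e^(−k_d t) = e^(−0.175×0.6860) = 0.8869; e^(−k_2 t) = e^(−1.90×0.6860) = 0.2716.
D = 1.704 × (0.8869 − 0.2716) + 1.37 × 0.2716 = 1.049 + 0.3721 = 1.421 mg/L.

D ≈ 1.42 mg/L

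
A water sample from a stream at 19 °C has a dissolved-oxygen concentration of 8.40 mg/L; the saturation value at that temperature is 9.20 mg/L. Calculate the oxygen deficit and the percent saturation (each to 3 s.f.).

D = C_s − C = 9.20 − 8.40 = 0.800 mg/L.
% saturation = 8.40/9.20 × 100 = 91.3 %.

D ≈ 0.800 mg/L; 91.3 % saturation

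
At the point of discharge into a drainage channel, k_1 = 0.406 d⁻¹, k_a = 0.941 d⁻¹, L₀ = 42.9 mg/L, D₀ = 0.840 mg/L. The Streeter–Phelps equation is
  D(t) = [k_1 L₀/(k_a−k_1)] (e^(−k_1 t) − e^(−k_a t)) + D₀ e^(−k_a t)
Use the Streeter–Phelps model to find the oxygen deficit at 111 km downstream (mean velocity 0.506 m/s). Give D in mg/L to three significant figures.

Travel time t = x/v = 111 km / (0.506 m/s) = 111000 m / 0.506 m/s = 219400 s = 2.539 d.
k_1 L₀/(k_a−k_1) = 0.406×42.9/(0.941−0.406) = 17.42/0.5350 = 32.56 mg/L.
e^(−k_1 t) = e^(−0.406×2.539) = 0.3567; e^(−k_a t) = e^(−0.941×2.539) = 0.09171.
D = 32.56 × (0.3567 − 0.09171) + 0.840 × 0.09171 = 8.628 + 0.07703 = 8.705 mg/L.

D ≈ 8.70 mg/L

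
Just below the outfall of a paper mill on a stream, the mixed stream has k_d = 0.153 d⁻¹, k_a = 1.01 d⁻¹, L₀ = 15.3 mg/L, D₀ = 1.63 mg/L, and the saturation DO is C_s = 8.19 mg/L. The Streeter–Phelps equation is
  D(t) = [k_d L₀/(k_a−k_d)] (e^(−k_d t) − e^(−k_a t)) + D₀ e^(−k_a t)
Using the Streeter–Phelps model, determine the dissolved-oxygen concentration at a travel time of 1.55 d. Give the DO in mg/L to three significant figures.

k_d L₀/(k_a−k_d) = 0.153×15.3/(1.01−0.153) = 2.341/0.8570 = 2.732 mg/L.
e^(−k_d t) = e^(−0.153×1.550) = 0.7889; e^(−k_a t) = e^(−1.01×1.550) = 0.2090.
D = 2.732 × (0.7889 − 0.2090) + 1.63 × 0.2090 = 1.584 + 0.3406 = 1.925 mg/L.
DO = C_s − D = 8.19 − 1.925 = 6.265 mg/L.

DO ≈ 6.27 mg/L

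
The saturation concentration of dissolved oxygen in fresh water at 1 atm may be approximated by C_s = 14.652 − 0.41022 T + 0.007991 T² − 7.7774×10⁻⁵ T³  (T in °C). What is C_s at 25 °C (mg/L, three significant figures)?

C_s ≈ 8.18 mg/L

C_s = 14.652 − 0.41022×25 + 0.007991×25² − 7.7774×10⁻⁵×25³ = 8.176 mg/L.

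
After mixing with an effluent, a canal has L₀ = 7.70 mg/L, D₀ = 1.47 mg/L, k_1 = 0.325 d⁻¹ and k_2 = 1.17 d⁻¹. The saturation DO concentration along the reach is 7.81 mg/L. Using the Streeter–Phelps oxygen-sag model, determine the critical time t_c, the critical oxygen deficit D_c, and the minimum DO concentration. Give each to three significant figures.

t_c ≈ 0.704 d; D_c ≈ 1.70 mg/L; min DO ≈ 6.11 mg/L

t_c = [1/(k_2−k_1)] ln[(k_2/k_1)(1 − D₀(k_2−k_1)/(k_1 L₀))]
= [1/(1.17−0.325)] ln[(1.17/0.325)(1 − 1.47×0.8450/(0.325×7.70))]
= (1/0.8450) ln[3.600 × 0.5036] = 1.183 × ln(1.813) = 1.183 × 0.5950 = 0.7042 d.
L(t_c) = L₀ e^(−k_1 t_c) = 7.70 × 0.7954 = 6.125 mg/L, and at the critical point k_2 D_c = k_1 L, so D_c = (0.325/1.17) × 6.125 = 1.701 mg/L.
Minimum DO = C_s − D_c = 7.81 − 1.701 = 6.109 mg/L.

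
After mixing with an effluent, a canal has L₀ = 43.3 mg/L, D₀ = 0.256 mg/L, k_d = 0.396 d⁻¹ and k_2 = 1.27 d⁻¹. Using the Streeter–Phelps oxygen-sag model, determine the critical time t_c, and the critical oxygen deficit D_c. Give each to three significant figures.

t_c = [1/(k_2−k_d)] ln[(k_2/k_d)(1 − D₀(k_2−k_d)/(k_d L₀))]
= [1/(1.27−0.396)] ln[(1.27/0.396)(1 − 0.256×0.8740/(0.396×43.3))]
= (1/0.8740) ln[3.207 × 0.9870] = 1.144 × ln(3.165) = 1.144 × 1.152 = 1.318 d.
L(t_c) = L₀ e^(−k_d t_c) = 43.3 × 0.5933 = 25.69 mg/L, and at the critical point k_2 D_c = k_d L, so D_c = (0.396/1.27) × 25.69 = 8.010 mg/L.

t_c ≈ 1.32 d; D_c ≈ 8.01 mg/L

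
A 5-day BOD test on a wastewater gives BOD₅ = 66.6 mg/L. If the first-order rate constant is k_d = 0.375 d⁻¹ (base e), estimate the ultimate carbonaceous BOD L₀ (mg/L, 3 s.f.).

L₀ ≈ 78.7 mg/L

BOD₅ = L₀(1 − e^(−5k_d)) ⇒ L₀ = BOD₅ / (1 − e^(−5×0.375))
= 66.6 / (1 − 0.1534) = 66.6 / 0.8466 = 78.66 mg/L.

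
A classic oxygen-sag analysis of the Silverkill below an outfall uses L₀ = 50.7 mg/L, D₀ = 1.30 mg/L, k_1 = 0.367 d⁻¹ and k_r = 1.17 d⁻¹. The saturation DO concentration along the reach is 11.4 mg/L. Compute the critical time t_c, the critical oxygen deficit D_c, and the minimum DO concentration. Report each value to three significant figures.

t_c ≈ 1.37 d; D_c ≈ 9.61 mg/L; min DO ≈ 1.79 mg/L

At the critical point dD/dt = 0, so k_1 L₀ e^(−k_1 t) = k_r D. Substituting D(t) from the Streeter–Phelps equation and solving for t gives
t_c = ln[(k_r/k_1)(1 − D₀(k_r−k_1)/(k_1 L₀))] / (k_r−k_1).
Here k_r−k_1 = 0.8030 d⁻¹ and 1 − D₀(k_r−k_1)/(k_1 L₀) = 1 − 1.30×0.8030/(0.367×50.7) = 0.9439, so
t_c = ln(3.188 × 0.9439) / 0.8030 = 1.102 / 0.8030 = 1.372 d.
D_c = (k_1/k_r) L₀ e^(−k_1 t_c) = (0.367/1.17) × 50.7 × e^(−0.367×1.372) = 0.3137 × 50.7 × 0.6044 = 9.612 mg/L.
Minimum DO = C_s − D_c = 11.4 − 9.612 = 1.788 mg/L.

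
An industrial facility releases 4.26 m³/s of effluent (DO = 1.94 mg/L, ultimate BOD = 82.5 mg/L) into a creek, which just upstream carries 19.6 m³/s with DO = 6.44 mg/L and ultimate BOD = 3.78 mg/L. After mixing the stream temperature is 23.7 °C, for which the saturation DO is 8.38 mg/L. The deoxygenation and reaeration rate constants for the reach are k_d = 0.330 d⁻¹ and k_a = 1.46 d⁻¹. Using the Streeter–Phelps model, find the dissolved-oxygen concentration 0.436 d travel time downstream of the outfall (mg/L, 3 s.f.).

Mixed DO = (19.6×6.44 + 4.26×1.94)/(19.6+4.26) = 134.5/23.86 = 5.637 mg/L.
Mixed L₀ = (19.6×3.78 + 4.26×82.5)/(23.86) = 425.5/23.86 = 17.83 mg/L.
Initial deficit D₀ = C_s − DO₀ = 8.38 − 5.637 = 2.743 mg/L.
D(0.436) = [0.330×17.83/(1.46−0.330)](e^(−0.330×0.436) − e^(−1.46×0.436)) + 2.743 e^(−1.46×0.436)
= 5.208 × (0.8660 − 0.5291) + 2.743 × 0.5291 = 3.206 mg/L.
DO = 8.38 − 3.206 = 5.174 mg/L.

DO ≈ 5.17 mg/L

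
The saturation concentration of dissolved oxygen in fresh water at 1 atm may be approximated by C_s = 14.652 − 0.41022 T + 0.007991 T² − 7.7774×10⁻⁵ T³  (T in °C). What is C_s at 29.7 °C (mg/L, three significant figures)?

C_s = 14.652 − 0.41022×29.7 + 0.007991×29.7² − 7.7774×10⁻⁵×29.7³ = 7.480 mg/L.

C_s ≈ 7.48 mg/L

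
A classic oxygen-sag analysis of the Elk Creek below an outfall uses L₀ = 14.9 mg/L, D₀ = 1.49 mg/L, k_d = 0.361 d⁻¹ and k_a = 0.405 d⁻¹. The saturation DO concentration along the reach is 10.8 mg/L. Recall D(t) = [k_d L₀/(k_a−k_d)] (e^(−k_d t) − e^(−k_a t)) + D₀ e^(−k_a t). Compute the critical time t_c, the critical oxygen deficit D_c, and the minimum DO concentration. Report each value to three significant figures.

t_c = [1/(k_a−k_d)] ln[(k_a/k_d)(1 − D₀(k_a−k_d)/(k_d L₀))]
= [1/(0.405−0.361)] ln[(0.405/0.361)(1 − 1.49×0.04400/(0.361×14.9))]
= (1/0.04400) ln[1.122 × 0.9878] = 22.73 × ln(1.108) = 22.73 × 0.1027 = 2.335 d.
D_c = (k_d/k_a) L₀ e^(−k_d t_c) = (0.361/0.405) × 14.9 × e^(−0.361×2.335) = 0.8914 × 14.9 × 0.4304 = 5.717 mg/L.
Minimum DO = C_s − D_c = 10.8 − 5.717 = 5.083 mg/L.

t_c ≈ 2.34 d; D_c ≈ 5.72 mg/L; min DO ≈ 5.08 mg/L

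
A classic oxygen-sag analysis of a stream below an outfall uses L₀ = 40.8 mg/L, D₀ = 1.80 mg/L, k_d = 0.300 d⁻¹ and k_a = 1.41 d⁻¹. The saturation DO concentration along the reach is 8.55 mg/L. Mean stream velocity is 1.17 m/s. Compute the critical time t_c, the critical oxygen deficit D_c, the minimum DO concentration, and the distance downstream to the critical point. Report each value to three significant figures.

t_c ≈ 1.23 d; D_c ≈ 6.00 mg/L; min DO ≈ 2.55 mg/L; x_c ≈ 125 km

With k_a/k_d = 4.700 and 1 − D₀(k_a−k_d)/(k_d L₀) = 0.8368,
t_c = ln(4.700 × 0.8368) / (1.41 − 0.300) = ln(3.933) / 1.110 = 1.369/1.110 = 1.234 d.
D_c = (k_d/k_a) L₀ e^(−k_d t_c) = (0.300/1.41) × 40.8 × e^(−0.300×1.234) = 0.2128 × 40.8 × 0.6907 = 5.996 mg/L.
Minimum DO = C_s − D_c = 8.55 − 5.996 = 2.554 mg/L.
x_c = v t_c = 1.17 m/s × 1.234 d × 86400 s/d = 124700 m ≈ 125 km.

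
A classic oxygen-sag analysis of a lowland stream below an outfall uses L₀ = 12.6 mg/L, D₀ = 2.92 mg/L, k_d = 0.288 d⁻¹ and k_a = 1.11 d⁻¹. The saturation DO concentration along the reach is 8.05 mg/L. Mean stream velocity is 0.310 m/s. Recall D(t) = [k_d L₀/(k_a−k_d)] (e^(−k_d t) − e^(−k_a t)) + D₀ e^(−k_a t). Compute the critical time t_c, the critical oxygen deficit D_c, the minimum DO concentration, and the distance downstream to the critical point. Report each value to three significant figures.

At the critical point dD/dt = 0, so k_d L₀ e^(−k_d t) = k_a D. Substituting D(t) from the Streeter–Phelps equation and solving for t gives
t_c = ln[(k_a/k_d)(1 − D₀(k_a−k_d)/(k_d L₀))] / (k_a−k_d).
Here k_a−k_d = 0.8220 d⁻¹ and 1 − D₀(k_a−k_d)/(k_d L₀) = 1 − 2.92×0.8220/(0.288×12.6) = 0.3386, so
t_c = ln(3.854 × 0.3386) / 0.8220 = 0.2661 / 0.8220 = 0.3237 d.
L(t_c) = L₀ e^(−k_d t_c) = 12.6 × 0.9110 = 11.48 mg/L, and at the critical point k_a D_c = k_d L, so D_c = (0.288/1.11) × 11.48 = 2.978 mg/L.
Minimum DO = C_s − D_c = 8.05 − 2.978 = 5.072 mg/L.
x_c = v t_c = 0.310 m/s × 0.3237 d × 86400 s/d = 8670 m ≈ 8.67 km.

t_c ≈ 0.324 d; D_c ≈ 2.98 mg/L; min DO ≈ 5.07 mg/L; x_c ≈ 8.67 km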